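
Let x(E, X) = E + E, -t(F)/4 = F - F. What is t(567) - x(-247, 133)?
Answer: 494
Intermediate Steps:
t(F) = 0 (t(F) = -4*(F - F) = -4*0 = 0)
x(E, X) = 2*E
t(567) - x(-247, 133) = 0 - 2*(-247) = 0 - 1*(-494) = 0 + 494 = 494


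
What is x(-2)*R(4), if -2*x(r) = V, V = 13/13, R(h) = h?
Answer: -2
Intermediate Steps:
V = 1 (V = 13*(1/13) = 1)
x(r) = -½ (x(r) = -½*1 = -½)
x(-2)*R(4) = -½*4 = -2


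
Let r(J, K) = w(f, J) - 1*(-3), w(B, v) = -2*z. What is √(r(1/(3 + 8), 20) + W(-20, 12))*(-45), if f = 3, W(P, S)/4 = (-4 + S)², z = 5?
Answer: -45*√249 ≈ -710.09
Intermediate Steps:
W(P, S) = 4*(-4 + S)²
w(B, v) = -10 (w(B, v) = -2*5 = -10)
r(J, K) = -7 (r(J, K) = -10 - 1*(-3) = -10 + 3 = -7)
√(r(1/(3 + 8), 20) + W(-20, 12))*(-45) = √(-7 + 4*(-4 + 12)²)*(-45) = √(-7 + 4*8²)*(-45) = √(-7 + 4*64)*(-45) = √(-7 + 256)*(-45) = √249*(-45) = -45*√249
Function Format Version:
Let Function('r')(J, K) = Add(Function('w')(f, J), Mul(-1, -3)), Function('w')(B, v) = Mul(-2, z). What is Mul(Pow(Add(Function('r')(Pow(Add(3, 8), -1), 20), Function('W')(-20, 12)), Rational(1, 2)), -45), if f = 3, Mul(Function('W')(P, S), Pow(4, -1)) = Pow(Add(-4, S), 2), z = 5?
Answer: Mul(-45, Pow(249, Rational(1, 2))) ≈ -710.09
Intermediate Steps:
Function('W')(P, S) = Mul(4, Pow(Add(-4, S), 2))
Function('w')(B, v) = -10 (Function('w')(B, v) = Mul(-2, 5) = -10)
Function('r')(J, K) = -7 (Function('r')(J, K) = Add(-10, Mul(-1, -3)) = Add(-10, 3) = -7)
Mul(Pow(Add(Function('r')(Pow(Add(3, 8), -1), 20), Function('W')(-20, 12)), Rational(1, 2)), -45) = Mul(Pow(Add(-7, Mul(4, Pow(Add(-4, 12), 2))), Rational(1, 2)), -45) = Mul(Pow(Add(-7, Mul(4, Pow(8, 2))), Rational(1, 2)), -45) = Mul(Pow(Add(-7, Mul(4, 64)), Rational(1, 2)), -45) = Mul(Pow(Add(-7, 256), Rational(1, 2)), -45) = Mul(Pow(249, Rational(1, 2)), -45) = Mul(-45, Pow(249, Rational(1, 2)))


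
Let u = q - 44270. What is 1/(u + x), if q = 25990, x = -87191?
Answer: -1/105471 ≈ -9.4813e-6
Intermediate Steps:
u = -18280 (u = 25990 - 44270 = -18280)
1/(u + x) = 1/(-18280 - 87191) = 1/(-105471) = -1/105471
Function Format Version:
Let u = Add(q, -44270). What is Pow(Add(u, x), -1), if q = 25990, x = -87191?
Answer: Rational(-1, 105471) ≈ -9.4813e-6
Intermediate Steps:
u = -18280 (u = Add(25990, -44270) = -18280)
Pow(Add(u, x), -1) = Pow(Add(-18280, -87191), -1) = Pow(-105471, -1) = Rational(-1, 105471)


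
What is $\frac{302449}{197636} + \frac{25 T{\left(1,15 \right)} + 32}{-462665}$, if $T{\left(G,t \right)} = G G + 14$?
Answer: $\frac{139852128733}{91439259940} \approx 1.5295$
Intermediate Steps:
$T{\left(G,t \right)} = 14 + G^{2}$ ($T{\left(G,t \right)} = G^{2} + 14 = 14 + G^{2}$)
$\frac{302449}{197636} + \frac{25 T{\left(1,15 \right)} + 32}{-462665} = \frac{302449}{197636} + \frac{25 \left(14 + 1^{2}\right) + 32}{-462665} = 302449 \cdot \frac{1}{197636} + \left(25 \left(14 + 1\right) + 32\right) \left(- \frac{1}{462665}\right) = \frac{302449}{197636} + \left(25 \cdot 15 + 32\right) \left(- \frac{1}{462665}\right) = \frac{302449}{197636} + \left(375 + 32\right) \left(- \frac{1}{462665}\right) = \frac{302449}{197636} + 407 \left(- \frac{1}{462665}\right) = \frac{302449}{197636} - \frac{407}{462665} = \frac{139852128733}{91439259940}$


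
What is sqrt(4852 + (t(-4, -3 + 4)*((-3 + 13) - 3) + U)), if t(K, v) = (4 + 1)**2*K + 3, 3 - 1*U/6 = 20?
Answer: sqrt(4071) ≈ 63.804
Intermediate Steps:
U = -102 (U = 18 - 6*20 = 18 - 120 = -102)
t(K, v) = 3 + 25*K (t(K, v) = 5**2*K + 3 = 25*K + 3 = 3 + 25*K)
sqrt(4852 + (t(-4, -3 + 4)*((-3 + 13) - 3) + U)) = sqrt(4852 + ((3 + 25*(-4))*((-3 + 13) - 3) - 102)) = sqrt(4852 + ((3 - 100)*(10 - 3) - 102)) = sqrt(4852 + (-97*7 - 102)) = sqrt(4852 + (-679 - 102)) = sqrt(4852 - 781) = sqrt(4071)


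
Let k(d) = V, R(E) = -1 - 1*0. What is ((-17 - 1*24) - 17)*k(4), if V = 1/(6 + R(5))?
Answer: -58/5 ≈ -11.600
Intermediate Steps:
R(E) = -1 (R(E) = -1 + 0 = -1)
V = ⅕ (V = 1/(6 - 1) = 1/5 = ⅕ ≈ 0.20000)
k(d) = ⅕
((-17 - 1*24) - 17)*k(4) = ((-17 - 1*24) - 17)*(⅕) = ((-17 - 24) - 17)*(⅕) = (-41 - 17)*(⅕) = -58*⅕ = -58/5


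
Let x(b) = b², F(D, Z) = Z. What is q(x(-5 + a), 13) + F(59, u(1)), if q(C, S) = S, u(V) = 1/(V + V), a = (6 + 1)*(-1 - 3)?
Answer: 27/2 ≈ 13.500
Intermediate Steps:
a = -28 (a = 7*(-4) = -28)
u(V) = 1/(2*V)
q(x(-5 + a), 13) + F(59, u(1)) = 13 + (½)/1 = 13 + (½)*1 = 13 + ½ = 27/2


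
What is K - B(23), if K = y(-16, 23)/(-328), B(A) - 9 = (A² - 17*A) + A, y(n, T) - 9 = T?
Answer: -6974/41 ≈ -170.10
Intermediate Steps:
y(n, T) = 9 + T
B(A) = 9 + A² - 16*A (B(A) = 9 + ((A² - 17*A) + A) = 9 + (A² - 16*A) = 9 + A² - 16*A)
K = -4/41 (K = (9 + 23)/(-328) = 32*(-1/328) = -4/41 ≈ -0.097561)
K - B(23) = -4/41 - (9 + 23² - 16*23) = -4/41 - (9 + 529 - 368) = -4/41 - 1*170 = -4/41 - 170 = -6974/41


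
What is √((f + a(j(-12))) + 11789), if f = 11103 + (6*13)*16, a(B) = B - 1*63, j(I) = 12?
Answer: √24089 ≈ 155.21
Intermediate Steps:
a(B) = -63 + B (a(B) = B - 63 = -63 + B)
f = 12351 (f = 11103 + 78*16 = 11103 + 1248 = 12351)
√((f + a(j(-12))) + 11789) = √((12351 + (-63 + 12)) + 11789) = √((12351 - 51) + 11789) = √(12300 + 11789) = √24089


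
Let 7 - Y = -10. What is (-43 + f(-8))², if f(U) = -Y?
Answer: 3600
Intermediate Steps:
Y = 17 (Y = 7 - 1*(-10) = 7 + 10 = 17)
f(U) = -17 (f(U) = -1*17 = -17)
(-43 + f(-8))² = (-43 - 17)² = (-60)² = 3600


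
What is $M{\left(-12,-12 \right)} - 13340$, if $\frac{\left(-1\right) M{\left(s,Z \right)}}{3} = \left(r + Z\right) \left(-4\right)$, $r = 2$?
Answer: $-13460$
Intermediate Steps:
$M{\left(s,Z \right)} = 24 + 12 Z$ ($M{\left(s,Z \right)} = - 3 \left(2 + Z\right) \left(-4\right) = - 3 \left(-8 - 4 Z\right) = 24 + 12 Z$)
$M{\left(-12,-12 \right)} - 13340 = \left(24 + 12 \left(-12\right)\right) - 13340 = \left(24 - 144\right) - 13340 = -120 - 13340 = -13460$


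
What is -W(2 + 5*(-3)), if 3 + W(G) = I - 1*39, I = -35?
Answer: 77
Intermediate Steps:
W(G) = -77 (W(G) = -3 + (-35 - 1*39) = -3 + (-35 - 39) = -3 - 74 = -77)
-W(2 + 5*(-3)) = -1*(-77) = 77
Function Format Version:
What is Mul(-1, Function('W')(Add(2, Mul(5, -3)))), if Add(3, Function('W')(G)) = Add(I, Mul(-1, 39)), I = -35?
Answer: 77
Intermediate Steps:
Function('W')(G) = -77 (Function('W')(G) = Add(-3, Add(-35, Mul(-1, 39))) = Add(-3, Add(-35, -39)) = Add(-3, -74) = -77)
Mul(-1, Function('W')(Add(2, Mul(5, -3)))) = Mul(-1, -77) = 77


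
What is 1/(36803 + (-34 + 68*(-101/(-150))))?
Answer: 75/2761109 ≈ 2.7163e-5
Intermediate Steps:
1/(36803 + (-34 + 68*(-101/(-150)))) = 1/(36803 + (-34 + 68*(-101*(-1/150)))) = 1/(36803 + (-34 + 68*(101/150))) = 1/(36803 + (-34 + 3434/75)) = 1/(36803 + 884/75) = 1/(2761109/75) = 75/2761109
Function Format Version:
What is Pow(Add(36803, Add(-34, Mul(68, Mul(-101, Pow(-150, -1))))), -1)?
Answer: Rational(75, 2761109) ≈ 2.7163e-5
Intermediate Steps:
Pow(Add(36803, Add(-34, Mul(68, Mul(-101, Pow(-150, -1))))), -1) = Pow(Add(36803, Add(-34, Mul(68, Mul(-101, Rational(-1, 150))))), -1) = Pow(Add(36803, Add(-34, Mul(68, Rational(101, 150)))), -1) = Pow(Add(36803, Add(-34, Rational(3434, 75))), -1) = Pow(Add(36803, Rational(884, 75)), -1) = Pow(Rational(2761109, 75), -1) = Rational(75, 2761109)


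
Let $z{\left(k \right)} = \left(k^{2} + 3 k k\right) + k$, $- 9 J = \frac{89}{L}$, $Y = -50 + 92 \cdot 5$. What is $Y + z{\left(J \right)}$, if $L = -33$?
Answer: $\frac{36223807}{88209} \approx 410.66$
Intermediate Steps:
$Y = 410$ ($Y = -50 + 460 = 410$)
$J = \frac{89}{297}$ ($J = - \frac{89 \frac{1}{-33}}{9} = - \frac{89 \left(- \frac{1}{33}\right)}{9} = \left(- \frac{1}{9}\right) \left(- \frac{89}{33}\right) = \frac{89}{297} \approx 0.29966$)
$z{\left(k \right)} = k + 4 k^{2}$ ($z{\left(k \right)} = \left(k^{2} + 3 k^{2}\right) + k = 4 k^{2} + k = k + 4 k^{2}$)
$Y + z{\left(J \right)} = 410 + \frac{89 \left(1 + 4 \cdot \frac{89}{297}\right)}{297} = 410 + \frac{89 \left(1 + \frac{356}{297}\right)}{297} = 410 + \frac{89}{297} \cdot \frac{653}{297} = 410 + \frac{58117}{88209} = \frac{36223807}{88209}$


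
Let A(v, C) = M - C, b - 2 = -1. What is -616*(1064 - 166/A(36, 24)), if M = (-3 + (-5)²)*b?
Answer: -706552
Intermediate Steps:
b = 1 (b = 2 - 1 = 1)
M = 22 (M = (-3 + (-5)²)*1 = (-3 + 25)*1 = 22*1 = 22)
A(v, C) = 22 - C
-616*(1064 - 166/A(36, 24)) = -616*(1064 - 166/(22 - 1*24)) = -616*(1064 - 166/(22 - 24)) = -616*(1064 - 166/(-2)) = -616*(1064 - 166*(-½)) = -616*(1064 + 83) = -616*1147 = -706552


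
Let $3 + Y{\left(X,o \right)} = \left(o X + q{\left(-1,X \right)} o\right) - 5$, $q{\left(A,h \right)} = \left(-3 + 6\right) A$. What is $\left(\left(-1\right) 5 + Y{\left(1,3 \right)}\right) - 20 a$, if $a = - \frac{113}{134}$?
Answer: $- \frac{143}{67} \approx -2.1343$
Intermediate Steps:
$q{\left(A,h \right)} = 3 A$
$Y{\left(X,o \right)} = -8 - 3 o + X o$ ($Y{\left(X,o \right)} = -3 - \left(5 - o X - 3 \left(-1\right) o\right) = -3 - \left(5 + 3 o - X o\right) = -8 - 3 o + X o$)
$a = - \frac{113}{134}$ ($a = \left(-113\right) \frac{1}{134} = - \frac{113}{134} \approx -0.84328$)
$\left(\left(-1\right) 5 + Y{\left(1,3 \right)}\right) - 20 a = \left(\left(-1\right) 5 - 14\right) - - \frac{1130}{67} = \left(-5 - 14\right) + \frac{1130}{67} = -19 + \frac{1130}{67} = - \frac{143}{67}$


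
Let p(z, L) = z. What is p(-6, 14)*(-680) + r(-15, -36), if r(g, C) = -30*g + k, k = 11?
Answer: 4541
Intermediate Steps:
r(g, C) = 11 - 30*g (r(g, C) = -30*g + 11 = 11 - 30*g)
p(-6, 14)*(-680) + r(-15, -36) = -6*(-680) + (11 - 30*(-15)) = 4080 + (11 + 450) = 4080 + 461 = 4541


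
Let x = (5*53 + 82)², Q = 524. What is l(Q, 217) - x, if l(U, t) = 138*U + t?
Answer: -47880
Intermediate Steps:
l(U, t) = t + 138*U
x = 120409 (x = (265 + 82)² = 347² = 120409)
l(Q, 217) - x = (217 + 138*524) - 1*120409 = (217 + 72312) - 120409 = 72529 - 120409 = -47880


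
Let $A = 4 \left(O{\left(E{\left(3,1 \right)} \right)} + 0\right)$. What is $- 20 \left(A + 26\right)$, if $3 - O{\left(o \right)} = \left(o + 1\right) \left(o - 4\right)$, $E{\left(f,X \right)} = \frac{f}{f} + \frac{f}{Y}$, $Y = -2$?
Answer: $-940$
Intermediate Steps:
$E{\left(f,X \right)} = 1 - \frac{f}{2}$ ($E{\left(f,X \right)} = \frac{f}{f} + \frac{f}{-2} = 1 + f \left(- \frac{1}{2}\right) = 1 - \frac{f}{2}$)
$O{\left(o \right)} = 3 - \left(1 + o\right) \left(-4 + o\right)$ ($O{\left(o \right)} = 3 - \left(o + 1\right) \left(o - 4\right) = 3 - \left(1 + o\right) \left(-4 + o\right)$)
$A = 21$ ($A = 4 \left(\left(7 - \left(1 - \frac{3}{2}\right)^{2} + 3 \left(1 - \frac{3}{2}\right)\right) + 0\right) = 4 \left(\left(7 - \left(- \frac{1}{2}\right)^{2} + 3 \left(- \frac{1}{2}\right)\right) + 0\right) = 4 \left(\left(7 - \frac{1}{4} - \frac{3}{2}\right) + 0\right) = 4 \left(\frac{21}{4} + 0\right) = 4 \cdot \frac{21}{4} = 21$)
$- 20 \left(A + 26\right) = - 20 \left(21 + 26\right) = \left(-20\right) 47 = -940$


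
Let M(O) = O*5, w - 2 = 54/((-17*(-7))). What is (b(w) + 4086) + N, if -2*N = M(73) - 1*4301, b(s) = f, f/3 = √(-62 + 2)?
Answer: 6054 + 6*I*√15 ≈ 6054.0 + 23.238*I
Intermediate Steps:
w = 292/119 (w = 2 + 54/((-17*(-7))) = 2 + 54/119 = 292/119 ≈ 2.4538)
M(O) = 5*O
f = 6*I*√15 (f = 3*√(-62 + 2) = 3*√(-60) = 3*(2*I*√15) = 6*I*√15 ≈ 23.238*I)
b(s) = 6*I*√15
N = 1968 (N = -(5*73 - 1*4301)/2 = -(365 - 4301)/2 = -½*(-3936) = 1968)
(b(w) + 4086) + N = (6*I*√15 + 4086) + 1968 = (4086 + 6*I*√15) + 1968 = 6054 + 6*I*√15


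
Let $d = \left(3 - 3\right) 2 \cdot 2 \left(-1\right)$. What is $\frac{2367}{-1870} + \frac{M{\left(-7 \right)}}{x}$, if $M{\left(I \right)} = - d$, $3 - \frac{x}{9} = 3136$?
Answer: $- \frac{2367}{1870} \approx -1.2658$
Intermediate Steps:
$x = -28197$ ($x = 27 - 28224 = -28197$)
$d = 0$ ($d = 0 \cdot 2 \cdot 2 \left(-1\right) = 0 \cdot 2 \left(-1\right) = 0 \left(-1\right) = 0$)
$M{\left(I \right)} = 0$ ($M{\left(I \right)} = \left(-1\right) 0 = 0$)
$\frac{2367}{-1870} + \frac{M{\left(-7 \right)}}{x} = \frac{2367}{-1870} + \frac{0}{-28197} = 2367 \left(- \frac{1}{1870}\right) + 0 \left(- \frac{1}{28197}\right) = - \frac{2367}{1870} + 0 = - \frac{2367}{1870}$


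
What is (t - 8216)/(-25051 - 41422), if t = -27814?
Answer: 36030/66473 ≈ 0.54202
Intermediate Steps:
(t - 8216)/(-25051 - 41422) = (-27814 - 8216)/(-25051 - 41422) = -36030/(-66473) = -36030*(-1/66473) = 36030/66473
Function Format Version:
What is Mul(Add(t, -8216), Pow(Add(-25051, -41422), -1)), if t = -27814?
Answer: Rational(36030, 66473) ≈ 0.54202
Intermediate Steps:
Mul(Add(t, -8216), Pow(Add(-25051, -41422), -1)) = Mul(Add(-27814, -8216), Pow(Add(-25051, -41422), -1)) = Mul(-36030, Pow(-66473, -1)) = Mul(-36030, Rational(-1, 66473)) = Rational(36030, 66473)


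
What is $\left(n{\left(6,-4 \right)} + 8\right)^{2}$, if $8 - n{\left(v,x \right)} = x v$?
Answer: $1600$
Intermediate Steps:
$n{\left(v,x \right)} = 8 - v x$ ($n{\left(v,x \right)} = 8 - x v = 8 - v x$)
$\left(n{\left(6,-4 \right)} + 8\right)^{2} = \left(\left(8 - 6 \left(-4\right)\right) + 8\right)^{2} = \left(\left(8 + 24\right) + 8\right)^{2} = \left(32 + 8\right)^{2} = 40^{2} = 1600$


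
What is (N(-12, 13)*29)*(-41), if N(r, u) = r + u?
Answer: -1189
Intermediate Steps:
(N(-12, 13)*29)*(-41) = ((-12 + 13)*29)*(-41) = (1*29)*(-41) = 29*(-41) = -1189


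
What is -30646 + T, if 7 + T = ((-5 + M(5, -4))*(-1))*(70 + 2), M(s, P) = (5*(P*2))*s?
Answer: -15893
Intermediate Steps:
M(s, P) = 10*P*s (M(s, P) = (5*(2*P))*s = (10*P)*s = 10*P*s)
T = 14753 (T = -7 + ((-5 + 10*(-4)*5)*(-1))*(70 + 2) = -7 + ((-5 - 200)*(-1))*72 = -7 - 205*(-1)*72 = -7 + 205*72 = -7 + 14760 = 14753)
-30646 + T = -30646 + 14753 = -15893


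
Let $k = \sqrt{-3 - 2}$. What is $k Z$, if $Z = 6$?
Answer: $6 i \sqrt{5} \approx 13.416 i$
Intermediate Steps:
$k = i \sqrt{5}$ ($k = \sqrt{-5} = i \sqrt{5} \approx 2.2361 i$)
$k Z = i \sqrt{5} \cdot 6 = 6 i \sqrt{5}$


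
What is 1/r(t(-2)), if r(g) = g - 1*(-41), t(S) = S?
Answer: 1/39 ≈ 0.025641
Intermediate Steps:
r(g) = 41 + g (r(g) = g + 41 = 41 + g)
1/r(t(-2)) = 1/(41 - 2) = 1/39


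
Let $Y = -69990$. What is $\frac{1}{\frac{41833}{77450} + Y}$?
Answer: $- \frac{77450}{5420683667} \approx -1.4288 \cdot 10^{-5}$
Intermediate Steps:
$\frac{1}{\frac{41833}{77450} + Y} = \frac{1}{\frac{41833}{77450} - 69990} = \frac{1}{- \frac{5420683667}{77450}} = - \frac{77450}{5420683667}$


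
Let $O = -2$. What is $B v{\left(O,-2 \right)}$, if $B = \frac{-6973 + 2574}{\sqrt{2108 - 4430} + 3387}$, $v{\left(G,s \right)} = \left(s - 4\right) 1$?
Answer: $\frac{9932942}{1274899} - \frac{8798 i \sqrt{258}}{1274899} \approx 7.7912 - 0.11085 i$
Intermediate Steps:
$v{\left(G,s \right)} = -4 + s$ ($v{\left(G,s \right)} = \left(-4 + s\right) 1 = -4 + s$)
$B = - \frac{4399}{3387 + 3 i \sqrt{258}}$ ($B = - \frac{4399}{\sqrt{-2322} + 3387} = - \frac{4399}{3 i \sqrt{258} + 3387} = - \frac{4399}{3387 + 3 i \sqrt{258}} \approx -1.2985 + 0.018474 i$)
$B v{\left(O,-2 \right)} = \left(- \frac{4966471}{3824697} + \frac{4399 i \sqrt{258}}{3824697}\right) \left(-4 - 2\right) = \left(- \frac{4966471}{3824697} + \frac{4399 i \sqrt{258}}{3824697}\right) \left(-6\right) = \frac{9932942}{1274899} - \frac{8798 i \sqrt{258}}{1274899}$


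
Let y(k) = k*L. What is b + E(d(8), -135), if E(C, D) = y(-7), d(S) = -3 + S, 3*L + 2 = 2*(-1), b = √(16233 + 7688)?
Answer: 28/3 + √23921 ≈ 164.00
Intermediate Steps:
b = √23921 ≈ 154.66
L = -4/3 (L = -⅔ + (2*(-1))/3 = -⅔ + (⅓)*(-2) = -⅔ - ⅔ = -4/3 ≈ -1.3333)
y(k) = -4*k/3 (y(k) = k*(-4/3) = -4*k/3)
E(C, D) = 28/3 (E(C, D) = -4/3*(-7) = 28/3)
b + E(d(8), -135) = √23921 + 28/3 = 28/3 + √23921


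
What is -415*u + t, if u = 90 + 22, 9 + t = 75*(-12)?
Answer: -47389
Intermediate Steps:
t = -909 (t = -9 + 75*(-12) = -9 - 900 = -909)
u = 112
-415*u + t = -415*112 - 909 = -46480 - 909 = -47389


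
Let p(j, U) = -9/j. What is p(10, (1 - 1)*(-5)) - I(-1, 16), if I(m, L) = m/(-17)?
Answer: -163/170 ≈ -0.95882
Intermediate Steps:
I(m, L) = -m/17 (I(m, L) = m*(-1/17) = -m/17)
p(10, (1 - 1)*(-5)) - I(-1, 16) = -9/10 - (-1)*(-1)/17 = -9*⅒ - 1*1/17 = -9/10 - 1/17 = -163/170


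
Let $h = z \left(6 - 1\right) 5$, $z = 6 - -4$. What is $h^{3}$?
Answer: $15625000$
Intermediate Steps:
$z = 10$ ($z = 6 + 4 = 10$)
$h = 250$ ($h = 10 \left(6 - 1\right) 5 = 10 \cdot 5 \cdot 5 = 10 \cdot 25 = 250$)
$h^{3} = 250^{3} = 15625000$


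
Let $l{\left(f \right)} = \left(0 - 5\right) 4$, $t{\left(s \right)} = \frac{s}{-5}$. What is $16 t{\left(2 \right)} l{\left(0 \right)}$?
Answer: $128$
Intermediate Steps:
$t{\left(s \right)} = - \frac{s}{5}$ ($t{\left(s \right)} = s \left(- \frac{1}{5}\right) = - \frac{s}{5}$)
$l{\left(f \right)} = -20$ ($l{\left(f \right)} = \left(-5\right) 4 = -20$)
$16 t{\left(2 \right)} l{\left(0 \right)} = 16 \left(\left(- \frac{1}{5}\right) 2\right) \left(-20\right) = 16 \left(- \frac{2}{5}\right) \left(-20\right) = \left(- \frac{32}{5}\right) \left(-20\right) = 128$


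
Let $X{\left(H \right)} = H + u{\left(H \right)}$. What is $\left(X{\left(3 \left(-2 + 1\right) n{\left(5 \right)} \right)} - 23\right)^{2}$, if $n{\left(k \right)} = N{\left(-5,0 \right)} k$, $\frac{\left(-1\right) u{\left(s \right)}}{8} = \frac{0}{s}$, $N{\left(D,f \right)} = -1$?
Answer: $64$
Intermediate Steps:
$u{\left(s \right)} = 0$ ($u{\left(s \right)} = - 8 \frac{0}{s} = \left(-8\right) 0 = 0$)
$n{\left(k \right)} = - k$
$X{\left(H \right)} = H$ ($X{\left(H \right)} = H + 0 = H$)
$\left(X{\left(3 \left(-2 + 1\right) n{\left(5 \right)} \right)} - 23\right)^{2} = \left(3 \left(-2 + 1\right) \left(\left(-1\right) 5\right) - 23\right)^{2} = \left(3 \left(-1\right) \left(-5\right) - 23\right)^{2} = \left(\left(-3\right) \left(-5\right) - 23\right)^{2} = \left(15 - 23\right)^{2} = \left(-8\right)^{2} = 64$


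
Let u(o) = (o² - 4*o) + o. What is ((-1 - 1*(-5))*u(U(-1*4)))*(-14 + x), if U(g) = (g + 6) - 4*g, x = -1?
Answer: -16200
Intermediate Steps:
U(g) = 6 - 3*g (U(g) = (6 + g) - 4*g = 6 - 3*g)
u(o) = o² - 3*o
((-1 - 1*(-5))*u(U(-1*4)))*(-14 + x) = ((-1 - 1*(-5))*((6 - (-3)*4)*(-3 + (6 - (-3)*4))))*(-14 - 1) = ((-1 + 5)*((6 - 3*(-4))*(-3 + (6 - 3*(-4)))))*(-15) = (4*((6 + 12)*(-3 + (6 + 12))))*(-15) = (4*(18*(-3 + 18)))*(-15) = (4*(18*15))*(-15) = (4*270)*(-15) = 1080*(-15) = -16200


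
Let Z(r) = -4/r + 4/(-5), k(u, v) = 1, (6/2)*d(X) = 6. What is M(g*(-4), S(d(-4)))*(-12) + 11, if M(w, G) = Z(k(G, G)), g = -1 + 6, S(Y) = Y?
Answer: 343/5 ≈ 68.600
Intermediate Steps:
d(X) = 2 (d(X) = (1/3)*6 = 2)
g = 5
Z(r) = -4/5 - 4/r (Z(r) = -4/r + 4*(-1/5) = -4/r - 4/5 = -4/5 - 4/r)
M(w, G) = -24/5 (M(w, G) = -4/5 - 4/1 = -4/5 - 4*1 = -4/5 - 4 = -24/5)
M(g*(-4), S(d(-4)))*(-12) + 11 = -24/5*(-12) + 11 = 288/5 + 11 = 343/5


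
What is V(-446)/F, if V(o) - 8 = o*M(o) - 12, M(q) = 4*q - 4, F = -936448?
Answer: -109/128 ≈ -0.85156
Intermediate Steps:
M(q) = -4 + 4*q
V(o) = -4 + o*(-4 + 4*o) (V(o) = 8 + (o*(-4 + 4*o) - 12) = 8 + (-12 + o*(-4 + 4*o)) = -4 + o*(-4 + 4*o))
V(-446)/F = (-4 + 4*(-446)*(-1 - 446))/(-936448) = (-4 + 4*(-446)*(-447))*(-1/936448) = (-4 + 797448)*(-1/936448) = 797444*(-1/936448) = -109/128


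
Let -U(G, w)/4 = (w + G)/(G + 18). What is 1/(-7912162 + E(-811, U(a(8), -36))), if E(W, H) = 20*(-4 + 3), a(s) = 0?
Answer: -1/7912182 ≈ -1.2639e-7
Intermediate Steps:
U(G, w) = -4*(G + w)/(18 + G) (U(G, w) = -4*(w + G)/(G + 18) = -4*(G + w)/(18 + G))
E(W, H) = -20 (E(W, H) = 20*(-1) = -20)
1/(-7912162 + E(-811, U(a(8), -36))) = 1/(-7912162 - 20) = 1/(-7912182) = -1/7912182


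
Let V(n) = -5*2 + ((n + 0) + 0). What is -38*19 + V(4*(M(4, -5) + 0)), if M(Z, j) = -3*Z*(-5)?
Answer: -492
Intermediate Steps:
M(Z, j) = 15*Z
V(n) = -10 + n (V(n) = -10 + (n + 0) = -10 + n)
-38*19 + V(4*(M(4, -5) + 0)) = -38*19 + (-10 + 4*(15*4 + 0)) = -722 + (-10 + 4*(60 + 0)) = -722 + (-10 + 4*60) = -722 + (-10 + 240) = -722 + 230 = -492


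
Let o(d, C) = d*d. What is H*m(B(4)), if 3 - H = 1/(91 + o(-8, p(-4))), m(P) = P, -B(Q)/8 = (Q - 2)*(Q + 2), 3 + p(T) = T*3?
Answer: -44544/155 ≈ -287.38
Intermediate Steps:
p(T) = -3 + 3*T (p(T) = -3 + T*3 = -3 + 3*T)
B(Q) = -8*(-2 + Q)*(2 + Q) (B(Q) = -8*(Q - 2)*(Q + 2) = -8*(-2 + Q)*(2 + Q))
o(d, C) = d²
H = 464/155 (H = 3 - 1/(91 + (-8)²) = 3 - 1/(91 + 64) = 3 - 1/155 = 464/155 ≈ 2.9935)
H*m(B(4)) = 464*(32 - 8*4²)/155 = 464*(32 - 8*16)/155 = 464*(32 - 128)/155 = (464/155)*(-96) = -44544/155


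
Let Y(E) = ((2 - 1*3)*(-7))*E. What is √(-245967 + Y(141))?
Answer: 6*I*√6805 ≈ 494.95*I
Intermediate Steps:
Y(E) = 7*E (Y(E) = ((2 - 3)*(-7))*E = (-1*(-7))*E = 7*E)
√(-245967 + Y(141)) = √(-245967 + 7*141) = √(-245967 + 987) = √(-244980) = 6*I*√6805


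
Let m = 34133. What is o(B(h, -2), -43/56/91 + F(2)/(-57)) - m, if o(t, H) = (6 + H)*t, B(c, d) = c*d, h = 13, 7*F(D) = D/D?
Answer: -383073529/11172 ≈ -34289.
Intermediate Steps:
F(D) = 1/7 (F(D) = (D/D)/7 = (1/7)*1 = 1/7)
o(t, H) = t*(6 + H)
o(B(h, -2), -43/56/91 + F(2)/(-57)) - m = (13*(-2))*(6 + (-43/56/91 + (1/7)/(-57))) - 1*34133 = -26*(6 + (-43*1/56*(1/91) + (1/7)*(-1/57))) - 34133 = -26*(6 + (-43/56*1/91 - 1/399)) - 34133 = -26*(6 + (-43/5096 - 1/399)) - 34133 = -26*(6 - 3179/290472) - 34133 = -26*1739653/290472 - 34133 = -1739653/11172 - 34133 = -383073529/11172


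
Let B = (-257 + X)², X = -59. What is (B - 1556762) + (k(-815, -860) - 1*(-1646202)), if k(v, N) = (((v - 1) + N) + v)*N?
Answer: 2331556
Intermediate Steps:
k(v, N) = N*(-1 + N + 2*v) (k(v, N) = (((-1 + v) + N) + v)*N = ((-1 + N + v) + v)*N = (-1 + N + 2*v)*N = N*(-1 + N + 2*v))
B = 99856 (B = (-257 - 59)² = (-316)² = 99856)
(B - 1556762) + (k(-815, -860) - 1*(-1646202)) = (99856 - 1556762) + (-860*(-1 - 860 + 2*(-815)) - 1*(-1646202)) = -1456906 + (-860*(-1 - 860 - 1630) + 1646202) = -1456906 + (-860*(-2491) + 1646202) = -1456906 + (2142260 + 1646202) = -1456906 + 3788462 = 2331556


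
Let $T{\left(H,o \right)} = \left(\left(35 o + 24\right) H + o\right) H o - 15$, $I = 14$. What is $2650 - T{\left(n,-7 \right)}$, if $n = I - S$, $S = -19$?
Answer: $-1683635$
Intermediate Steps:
$n = 33$ ($n = 14 - -19 = 14 + 19 = 33$)
$T{\left(H,o \right)} = -15 + H o \left(o + H \left(24 + 35 o\right)\right)$ ($T{\left(H,o \right)} = \left(\left(24 + 35 o\right) H + o\right) H o - 15 = \left(H \left(24 + 35 o\right) + o\right) H o - 15 = \left(o + H \left(24 + 35 o\right)\right) H o - 15 = H \left(o + H \left(24 + 35 o\right)\right) o - 15 = H o \left(o + H \left(24 + 35 o\right)\right) - 15 = -15 + H o \left(o + H \left(24 + 35 o\right)\right)$)
$2650 - T{\left(n,-7 \right)} = 2650 - \left(-15 + 33 \left(-7\right)^{2} + 24 \left(-7\right) 33^{2} + 35 \cdot 33^{2} \left(-7\right)^{2}\right) = 2650 - \left(-15 + 33 \cdot 49 + 24 \left(-7\right) 1089 + 35 \cdot 1089 \cdot 49\right) = 2650 - \left(-15 + 1617 - 182952 + 1867635\right) = 2650 - 1686285 = -1683635$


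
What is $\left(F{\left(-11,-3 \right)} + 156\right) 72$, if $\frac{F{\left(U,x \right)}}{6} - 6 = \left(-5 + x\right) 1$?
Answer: $10368$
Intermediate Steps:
$F{\left(U,x \right)} = 6 + 6 x$ ($F{\left(U,x \right)} = 36 + 6 \left(-5 + x\right) 1 = 36 + 6 \left(-5 + x\right) = 36 + \left(-30 + 6 x\right) = 6 + 6 x$)
$\left(F{\left(-11,-3 \right)} + 156\right) 72 = \left(\left(6 + 6 \left(-3\right)\right) + 156\right) 72 = \left(\left(6 - 18\right) + 156\right) 72 = \left(-12 + 156\right) 72 = 144 \cdot 72 = 10368$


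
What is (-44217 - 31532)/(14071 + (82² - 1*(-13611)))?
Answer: -75749/34406 ≈ -2.2016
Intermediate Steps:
(-44217 - 31532)/(14071 + (82² - 1*(-13611))) = -75749/(14071 + (6724 + 13611)) = -75749/(14071 + 20335) = -75749/34406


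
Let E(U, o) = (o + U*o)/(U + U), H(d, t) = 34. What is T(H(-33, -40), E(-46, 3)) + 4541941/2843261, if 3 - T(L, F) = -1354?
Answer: 3862847118/2843261 ≈ 1358.6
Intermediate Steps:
E(U, o) = (o + U*o)/(2*U) (E(U, o) = (o + U*o)/((2*U)) = (o + U*o)*(1/(2*U)) = (o + U*o)/(2*U))
T(L, F) = 1357 (T(L, F) = 3 - 1*(-1354) = 3 + 1354 = 1357)
T(H(-33, -40), E(-46, 3)) + 4541941/2843261 = 1357 + 4541941/2843261 = 3862847118/2843261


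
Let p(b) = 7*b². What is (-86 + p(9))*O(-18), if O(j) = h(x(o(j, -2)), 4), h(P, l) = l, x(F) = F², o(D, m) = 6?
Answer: 1924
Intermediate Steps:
O(j) = 4
(-86 + p(9))*O(-18) = (-86 + 7*9²)*4 = (-86 + 7*81)*4 = (-86 + 567)*4 = 481*4 = 1924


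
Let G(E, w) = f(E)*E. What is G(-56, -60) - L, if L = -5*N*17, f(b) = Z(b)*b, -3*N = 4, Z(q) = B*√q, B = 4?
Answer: -340/3 + 25088*I*√14 ≈ -113.33 + 93871.0*I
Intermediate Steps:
Z(q) = 4*√q
N = -4/3 (N = -⅓*4 = -4/3 ≈ -1.3333)
f(b) = 4*b^(3/2) (f(b) = (4*√b)*b = 4*b^(3/2))
L = 340/3 (L = -5*(-4/3)*17 = (20/3)*17 = 340/3 ≈ 113.33)
G(E, w) = 4*E^(5/2) (G(E, w) = (4*E^(3/2))*E = 4*E^(5/2))
G(-56, -60) - L = 4*(-56)^(5/2) - 1*340/3 = 4*(6272*I*√14) - 340/3 = 25088*I*√14 - 340/3 = -340/3 + 25088*I*√14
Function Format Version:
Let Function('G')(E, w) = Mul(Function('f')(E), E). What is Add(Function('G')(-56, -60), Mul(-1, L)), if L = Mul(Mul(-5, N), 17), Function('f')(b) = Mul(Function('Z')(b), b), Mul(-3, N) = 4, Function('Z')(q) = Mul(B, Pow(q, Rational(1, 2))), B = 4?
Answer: Add(Rational(-340, 3), Mul(25088, I, Pow(14, Rational(1, 2)))) ≈ Add(-113.33, Mul(93871., I))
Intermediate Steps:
Function('Z')(q) = Mul(4, Pow(q, Rational(1, 2)))
N = Rational(-4, 3) (N = Mul(Rational(-1, 3), 4) = Rational(-4, 3) ≈ -1.3333)
Function('f')(b) = Mul(4, Pow(b, Rational(3, 2))) (Function('f')(b) = Mul(Mul(4, Pow(b, Rational(1, 2))), b) = Mul(4, Pow(b, Rational(3, 2))))
L = Rational(340, 3) (L = Mul(Mul(-5, Rational(-4, 3)), 17) = Mul(Rational(20, 3), 17) = Rational(340, 3) ≈ 113.33)
Function('G')(E, w) = Mul(4, Pow(E, Rational(5, 2))) (Function('G')(E, w) = Mul(Mul(4, Pow(E, Rational(3, 2))), E) = Mul(4, Pow(E, Rational(5, 2))))
Add(Function('G')(-56, -60), Mul(-1, L)) = Add(Mul(4, Pow(-56, Rational(5, 2))), Mul(-1, Rational(340, 3))) = Add(Mul(4, Mul(6272, I, Pow(14, Rational(1, 2)))), Rational(-340, 3)) = Add(Mul(25088, I, Pow(14, Rational(1, 2))), Rational(-340, 3)) = Add(Rational(-340, 3), Mul(25088, I, Pow(14, Rational(1, 2))))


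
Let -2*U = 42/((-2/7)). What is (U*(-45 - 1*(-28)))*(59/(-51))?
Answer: 2891/2 ≈ 1445.5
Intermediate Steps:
U = 147/2 (U = -21/((-2/7)) = -21/((-2*⅐)) = -21/(-2/7) = -21*(-7)/2 = -½*(-147) = 147/2 ≈ 73.500)
(U*(-45 - 1*(-28)))*(59/(-51)) = (147*(-45 - 1*(-28))/2)*(59/(-51)) = (147*(-45 + 28)/2)*(59*(-1/51)) = ((147/2)*(-17))*(-59/51) = -2499/2*(-59/51) = 2891/2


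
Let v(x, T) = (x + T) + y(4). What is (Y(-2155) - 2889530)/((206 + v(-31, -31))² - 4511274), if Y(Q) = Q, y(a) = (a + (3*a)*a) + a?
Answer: 2891685/4471274 ≈ 0.64672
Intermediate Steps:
y(a) = 2*a + 3*a² (y(a) = (a + 3*a²) + a = 2*a + 3*a²)
v(x, T) = 56 + T + x (v(x, T) = (x + T) + 4*(2 + 3*4) = (T + x) + 4*(2 + 12) = (T + x) + 4*14 = (T + x) + 56 = 56 + T + x)
(Y(-2155) - 2889530)/((206 + v(-31, -31))² - 4511274) = (-2155 - 2889530)/((206 + (56 - 31 - 31))² - 4511274) = -2891685/((206 - 6)² - 4511274) = -2891685/(200² - 4511274) = -2891685/(40000 - 4511274) = -2891685/(-4471274) = -2891685*(-1/4471274) = 2891685/4471274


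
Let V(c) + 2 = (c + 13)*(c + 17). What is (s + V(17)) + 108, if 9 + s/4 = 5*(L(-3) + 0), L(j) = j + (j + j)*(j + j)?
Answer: 1750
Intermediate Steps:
V(c) = -2 + (13 + c)*(17 + c) (V(c) = -2 + (c + 13)*(c + 17) = -2 + (13 + c)*(17 + c))
L(j) = j + 4*j**2 (L(j) = j + (2*j)*(2*j) = j + 4*j**2)
s = 624 (s = -36 + 4*(5*(-3*(1 + 4*(-3)) + 0)) = -36 + 4*(5*(-3*(1 - 12) + 0)) = -36 + 4*(5*(-3*(-11) + 0)) = -36 + 4*(5*(33 + 0)) = -36 + 4*(5*33) = -36 + 4*165 = -36 + 660 = 624)
(s + V(17)) + 108 = (624 + (219 + 17**2 + 30*17)) + 108 = (624 + (219 + 289 + 510)) + 108 = (624 + 1018) + 108 = 1642 + 108 = 1750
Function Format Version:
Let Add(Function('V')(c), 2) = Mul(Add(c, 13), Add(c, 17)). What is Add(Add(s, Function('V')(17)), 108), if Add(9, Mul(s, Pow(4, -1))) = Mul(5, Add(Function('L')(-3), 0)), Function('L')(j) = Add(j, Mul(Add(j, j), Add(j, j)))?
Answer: 1750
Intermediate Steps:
Function('V')(c) = Add(-2, Mul(Add(13, c), Add(17, c))) (Function('V')(c) = Add(-2, Mul(Add(c, 13), Add(c, 17))) = Add(-2, Mul(Add(13, c), Add(17, c))))
Function('L')(j) = Add(j, Mul(4, Pow(j, 2))) (Function('L')(j) = Add(j, Mul(Mul(2, j), Mul(2, j))) = Add(j, Mul(4, Pow(j, 2))))
s = 624 (s = Add(-36, Mul(4, Mul(5, Add(Mul(-3, Add(1, Mul(4, -3))), 0)))) = Add(-36, Mul(4, Mul(5, Add(Mul(-3, Add(1, -12)), 0)))) = Add(-36, Mul(4, Mul(5, Add(Mul(-3, -11), 0)))) = Add(-36, Mul(4, Mul(5, Add(33, 0)))) = Add(-36, Mul(4, Mul(5, 33))) = Add(-36, Mul(4, 165)) = Add(-36, 660) = 624)
Add(Add(s, Function('V')(17)), 108) = Add(Add(624, Add(219, Pow(17, 2), Mul(30, 17))), 108) = Add(Add(624, Add(219, 289, 510)), 108) = Add(Add(624, 1018), 108) = Add(1642, 108) = 1750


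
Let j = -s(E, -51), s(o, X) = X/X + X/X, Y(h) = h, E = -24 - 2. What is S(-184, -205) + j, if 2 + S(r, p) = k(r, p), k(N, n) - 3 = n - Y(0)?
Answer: -206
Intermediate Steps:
E = -26
s(o, X) = 2 (s(o, X) = 1 + 1 = 2)
j = -2 (j = -1*2 = -2)
k(N, n) = 3 + n (k(N, n) = 3 + (n - 1*0) = 3 + (n + 0) = 3 + n)
S(r, p) = 1 + p (S(r, p) = -2 + (3 + p) = 1 + p)
S(-184, -205) + j = (1 - 205) - 2 = -204 - 2 = -206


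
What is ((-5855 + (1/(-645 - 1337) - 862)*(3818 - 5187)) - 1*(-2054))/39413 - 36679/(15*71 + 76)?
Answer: -18648202301/8102818346 ≈ -2.3014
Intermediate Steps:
((-5855 + (1/(-645 - 1337) - 862)*(3818 - 5187)) - 1*(-2054))/39413 - 36679/(15*71 + 76) = ((-5855 + (1/(-1982) - 862)*(-1369)) + 2054)*(1/39413) - 36679/(1065 + 76) = ((-5855 + (-1/1982 - 862)*(-1369)) + 2054)*(1/39413) - 36679/1141 = ((-5855 - 1708485/1982*(-1369)) + 2054)*(1/39413) - 36679*1/1141 = ((-5855 + 2338915965/1982) + 2054)*(1/39413) - 36679/1141 = (2327311355/1982 + 2054)*(1/39413) - 36679/1141 = (2331382383/1982)*(1/39413) - 36679/1141 = 211943853/7101506 - 36679/1141 = -18648202301/8102818346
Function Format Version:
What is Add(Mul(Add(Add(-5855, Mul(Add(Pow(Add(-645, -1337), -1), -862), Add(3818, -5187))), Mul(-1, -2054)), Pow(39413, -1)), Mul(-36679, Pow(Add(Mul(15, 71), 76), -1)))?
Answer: Rational(-18648202301, 8102818346) ≈ -2.3014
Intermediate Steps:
Add(Mul(Add(Add(-5855, Mul(Add(Pow(Add(-645, -1337), -1), -862), Add(3818, -5187))), Mul(-1, -2054)), Pow(39413, -1)), Mul(-36679, Pow(Add(Mul(15, 71), 76), -1))) = Add(Mul(Add(Add(-5855, Mul(Add(Pow(-1982, -1), -862), -1369)), 2054), Rational(1, 39413)), Mul(-36679, Pow(Add(1065, 76), -1))) = Add(Mul(Add(Add(-5855, Mul(Add(Rational(-1, 1982), -862), -1369)), 2054), Rational(1, 39413)), Mul(-36679, Pow(1141, -1))) = Add(Mul(Add(Add(-5855, Mul(Rational(-1708485, 1982), -1369)), 2054), Rational(1, 39413)), Mul(-36679, Rational(1, 1141))) = Add(Mul(Add(Add(-5855, Rational(2338915965, 1982)), 2054), Rational(1, 39413)), Rational(-36679, 1141)) = Add(Mul(Add(Rational(2327311355, 1982), 2054), Rational(1, 39413)), Rational(-36679, 1141)) = Add(Mul(Rational(2331382383, 1982), Rational(1, 39413)), Rational(-36679, 1141)) = Add(Rational(211943853, 7101506), Rational(-36679, 1141)) = Rational(-18648202301, 8102818346)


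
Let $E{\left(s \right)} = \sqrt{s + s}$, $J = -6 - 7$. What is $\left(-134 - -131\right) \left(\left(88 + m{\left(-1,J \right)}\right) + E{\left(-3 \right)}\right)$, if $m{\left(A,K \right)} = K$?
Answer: $-225 - 3 i \sqrt{6} \approx -225.0 - 7.3485 i$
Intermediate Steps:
$J = -13$ ($J = -6 - 7 = -13$)
$E{\left(s \right)} = \sqrt{2} \sqrt{s}$ ($E{\left(s \right)} = \sqrt{2 s} = \sqrt{2} \sqrt{s}$)
$\left(-134 - -131\right) \left(\left(88 + m{\left(-1,J \right)}\right) + E{\left(-3 \right)}\right) = \left(-134 - -131\right) \left(\left(88 - 13\right) + \sqrt{2} \sqrt{-3}\right) = \left(-134 + 131\right) \left(75 + \sqrt{2} i \sqrt{3}\right) = - 3 \left(75 + i \sqrt{6}\right) = -225 - 3 i \sqrt{6}$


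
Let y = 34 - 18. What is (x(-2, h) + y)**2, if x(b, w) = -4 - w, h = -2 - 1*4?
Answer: 324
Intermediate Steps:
h = -6 (h = -2 - 4 = -6)
y = 16
(x(-2, h) + y)**2 = ((-4 - 1*(-6)) + 16)**2 = ((-4 + 6) + 16)**2 = (2 + 16)**2 = 18**2 = 324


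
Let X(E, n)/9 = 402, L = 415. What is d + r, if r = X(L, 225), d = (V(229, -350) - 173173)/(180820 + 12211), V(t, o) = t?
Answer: 698213214/193031 ≈ 3617.1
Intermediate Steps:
X(E, n) = 3618 (X(E, n) = 9*402 = 3618)
d = -172944/193031 (d = (229 - 173173)/(180820 + 12211) = -172944/193031 ≈ -0.89594)
r = 3618
d + r = -172944/193031 + 3618 = 698213214/193031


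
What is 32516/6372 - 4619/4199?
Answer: 26775604/6689007 ≈ 4.0029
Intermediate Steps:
32516/6372 - 4619/4199 = 32516*(1/6372) - 4619*1/4199 = 8129/1593 - 4619/4199 = 26775604/6689007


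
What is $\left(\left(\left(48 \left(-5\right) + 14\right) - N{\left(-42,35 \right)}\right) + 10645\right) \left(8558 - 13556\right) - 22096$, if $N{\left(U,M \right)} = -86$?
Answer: $-52526086$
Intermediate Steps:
$\left(\left(\left(48 \left(-5\right) + 14\right) - N{\left(-42,35 \right)}\right) + 10645\right) \left(8558 - 13556\right) - 22096 = \left(\left(\left(48 \left(-5\right) + 14\right) - -86\right) + 10645\right) \left(8558 - 13556\right) - 22096 = \left(\left(\left(-240 + 14\right) + 86\right) + 10645\right) \left(-4998\right) - 22096 = \left(\left(-226 + 86\right) + 10645\right) \left(-4998\right) - 22096 = \left(-140 + 10645\right) \left(-4998\right) - 22096 = 10505 \left(-4998\right) - 22096 = -52503990 - 22096 = -52526086$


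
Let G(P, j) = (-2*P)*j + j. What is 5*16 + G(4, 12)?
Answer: -4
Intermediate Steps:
G(P, j) = j - 2*P*j (G(P, j) = -2*P*j + j = j - 2*P*j)
5*16 + G(4, 12) = 5*16 + 12*(1 - 2*4) = 80 + 12*(1 - 8) = 80 + 12*(-7) = 80 - 84 = -4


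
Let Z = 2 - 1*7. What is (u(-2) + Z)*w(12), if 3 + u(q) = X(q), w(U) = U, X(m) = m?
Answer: -120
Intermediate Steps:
Z = -5 (Z = 2 - 7 = -5)
u(q) = -3 + q
(u(-2) + Z)*w(12) = ((-3 - 2) - 5)*12 = (-5 - 5)*12 = -10*12 = -120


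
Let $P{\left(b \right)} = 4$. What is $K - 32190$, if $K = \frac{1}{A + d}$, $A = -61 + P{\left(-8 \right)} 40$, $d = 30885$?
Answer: $- \frac{997374959}{30984} \approx -32190.0$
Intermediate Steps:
$A = 99$ ($A = -61 + 4 \cdot 40 = -61 + 160 = 99$)
$K = \frac{1}{30984}$ ($K = \frac{1}{99 + 30885} = \frac{1}{30984} \approx 3.2275 \cdot 10^{-5}$)
$K - 32190 = \frac{1}{30984} - 32190 = - \frac{997374959}{30984}$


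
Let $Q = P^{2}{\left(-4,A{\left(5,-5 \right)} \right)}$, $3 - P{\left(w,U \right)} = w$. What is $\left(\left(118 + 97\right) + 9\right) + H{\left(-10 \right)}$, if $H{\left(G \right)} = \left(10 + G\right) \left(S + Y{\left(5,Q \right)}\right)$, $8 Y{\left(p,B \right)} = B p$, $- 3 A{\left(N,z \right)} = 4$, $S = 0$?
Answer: $224$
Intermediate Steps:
$A{\left(N,z \right)} = - \frac{4}{3}$ ($A{\left(N,z \right)} = \left(- \frac{1}{3}\right) 4 = - \frac{4}{3}$)
$P{\left(w,U \right)} = 3 - w$
$Q = 49$ ($Q = \left(3 - -4\right)^{2} = \left(3 + 4\right)^{2} = 7^{2} = 49$)
$Y{\left(p,B \right)} = \frac{B p}{8}$
$H{\left(G \right)} = \frac{1225}{4} + \frac{245 G}{8}$ ($H{\left(G \right)} = \left(10 + G\right) \left(0 + \frac{1}{8} \cdot 49 \cdot 5\right) = \left(10 + G\right) \left(0 + \frac{245}{8}\right) = \left(10 + G\right) \frac{245}{8} = \frac{1225}{4} + \frac{245 G}{8}$)
$\left(\left(118 + 97\right) + 9\right) + H{\left(-10 \right)} = \left(\left(118 + 97\right) + 9\right) + \left(\frac{1225}{4} + \frac{245}{8} \left(-10\right)\right) = \left(215 + 9\right) + \left(\frac{1225}{4} - \frac{1225}{4}\right) = 224 + 0 = 224$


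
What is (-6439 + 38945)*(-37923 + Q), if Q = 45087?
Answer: 232872984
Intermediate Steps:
(-6439 + 38945)*(-37923 + Q) = (-6439 + 38945)*(-37923 + 45087) = 32506*7164 = 232872984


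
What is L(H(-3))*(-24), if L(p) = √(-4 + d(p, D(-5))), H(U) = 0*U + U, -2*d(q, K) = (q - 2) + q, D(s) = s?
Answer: 0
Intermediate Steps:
d(q, K) = 1 - q (d(q, K) = -((q - 2) + q)/2 = -((-2 + q) + q)/2 = -(-2 + 2*q)/2 = 1 - q)
H(U) = U (H(U) = 0 + U = U)
L(p) = √(-3 - p) (L(p) = √(-4 + (1 - p)) = √(-3 - p))
L(H(-3))*(-24) = √(-3 - 1*(-3))*(-24) = √(-3 + 3)*(-24) = √0*(-24) = 0*(-24) = 0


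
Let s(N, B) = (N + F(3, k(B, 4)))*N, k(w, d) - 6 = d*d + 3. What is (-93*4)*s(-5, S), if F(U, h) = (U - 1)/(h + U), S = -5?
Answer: -64170/7 ≈ -9167.1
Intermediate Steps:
k(w, d) = 9 + d² (k(w, d) = 6 + (d*d + 3) = 6 + (d² + 3) = 6 + (3 + d²) = 9 + d²)
F(U, h) = (-1 + U)/(U + h)
s(N, B) = N*(1/14 + N) (s(N, B) = (N + (-1 + 3)/(3 + (9 + 4²)))*N = (N + 2/(3 + (9 + 16)))*N = (N + 2/(3 + 25))*N = (N + 2/28)*N = (N + (1/28)*2)*N = (N + 1/14)*N = (1/14 + N)*N = N*(1/14 + N))
(-93*4)*s(-5, S) = (-93*4)*(-5*(1/14 - 5)) = -(-1860)*(-69)/14 = -372*345/14 = -64170/7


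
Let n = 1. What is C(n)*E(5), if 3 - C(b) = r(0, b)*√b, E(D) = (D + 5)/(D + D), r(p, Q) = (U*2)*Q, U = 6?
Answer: -9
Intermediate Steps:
r(p, Q) = 12*Q (r(p, Q) = (6*2)*Q = 12*Q)
E(D) = (5 + D)/(2*D) (E(D) = (5 + D)/((2*D)) = (5 + D)*(1/(2*D)) = (5 + D)/(2*D))
C(b) = 3 - 12*b^(3/2) (C(b) = 3 - 12*b*√b = 3 - 12*b^(3/2))
C(n)*E(5) = (3 - 12*1^(3/2))*((½)*(5 + 5)/5) = (3 - 12*1)*((½)*(⅕)*10) = (3 - 12)*1 = -9*1 = -9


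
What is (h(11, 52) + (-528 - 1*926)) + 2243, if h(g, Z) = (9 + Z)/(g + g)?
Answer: 17419/22 ≈ 791.77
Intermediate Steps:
h(g, Z) = (9 + Z)/(2*g) (h(g, Z) = (9 + Z)/((2*g)) = (9 + Z)*(1/(2*g)) = (9 + Z)/(2*g))
(h(11, 52) + (-528 - 1*926)) + 2243 = ((1/2)*(9 + 52)/11 + (-528 - 1*926)) + 2243 = ((1/2)*(1/11)*61 + (-528 - 926)) + 2243 = (61/22 - 1454) + 2243 = -31927/22 + 2243 = 17419/22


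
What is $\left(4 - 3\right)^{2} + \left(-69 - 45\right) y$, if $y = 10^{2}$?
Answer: $-11399$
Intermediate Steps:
$y = 100$
$\left(4 - 3\right)^{2} + \left(-69 - 45\right) y = \left(4 - 3\right)^{2} + \left(-69 - 45\right) 100 = 1^{2} - 11400 = 1 - 11400 = -11399$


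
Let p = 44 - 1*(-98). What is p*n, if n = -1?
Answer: -142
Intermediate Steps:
p = 142 (p = 44 + 98 = 142)
p*n = 142*(-1) = -142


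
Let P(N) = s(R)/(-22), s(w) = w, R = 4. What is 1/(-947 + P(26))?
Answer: -11/10419 ≈ -0.0010558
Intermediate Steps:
P(N) = -2/11 (P(N) = 4/(-22) = 4*(-1/22) = -2/11)
1/(-947 + P(26)) = 1/(-947 - 2/11) = 1/(-10419/11) = -11/10419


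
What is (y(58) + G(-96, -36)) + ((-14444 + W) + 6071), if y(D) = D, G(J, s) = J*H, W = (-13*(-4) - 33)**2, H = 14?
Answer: -9298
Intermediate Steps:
W = 361 (W = (52 - 33)**2 = 19**2 = 361)
G(J, s) = 14*J (G(J, s) = J*14 = 14*J)
(y(58) + G(-96, -36)) + ((-14444 + W) + 6071) = (58 + 14*(-96)) + ((-14444 + 361) + 6071) = (58 - 1344) + (-14083 + 6071) = -1286 - 8012 = -9298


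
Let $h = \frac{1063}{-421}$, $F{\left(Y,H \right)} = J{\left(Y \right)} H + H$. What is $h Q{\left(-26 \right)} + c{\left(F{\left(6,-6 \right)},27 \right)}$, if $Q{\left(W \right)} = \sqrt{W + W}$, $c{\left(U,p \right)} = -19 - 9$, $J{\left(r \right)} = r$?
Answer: $-28 - \frac{2126 i \sqrt{13}}{421} \approx -28.0 - 18.208 i$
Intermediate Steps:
$F{\left(Y,H \right)} = H + H Y$ ($F{\left(Y,H \right)} = Y H + H = H Y + H = H + H Y$)
$c{\left(U,p \right)} = -28$ ($c{\left(U,p \right)} = -19 - 9 = -28$)
$h = - \frac{1063}{421}$ ($h = 1063 \left(- \frac{1}{421}\right) = - \frac{1063}{421} \approx -2.5249$)
$Q{\left(W \right)} = \sqrt{2} \sqrt{W}$ ($Q{\left(W \right)} = \sqrt{2 W} = \sqrt{2} \sqrt{W}$)
$h Q{\left(-26 \right)} + c{\left(F{\left(6,-6 \right)},27 \right)} = - \frac{1063 \sqrt{2} \sqrt{-26}}{421} - 28 = - \frac{1063 \sqrt{2} i \sqrt{26}}{421} - 28 = - \frac{1063 \cdot 2 i \sqrt{13}}{421} - 28 = - \frac{2126 i \sqrt{13}}{421} - 28 = -28 - \frac{2126 i \sqrt{13}}{421}$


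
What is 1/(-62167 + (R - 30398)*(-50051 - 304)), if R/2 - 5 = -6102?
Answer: 1/2144657993 ≈ 4.6628e-10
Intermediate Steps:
R = -12194 (R = 10 + 2*(-6102) = 10 - 12204 = -12194)
1/(-62167 + (R - 30398)*(-50051 - 304)) = 1/(-62167 + (-12194 - 30398)*(-50051 - 304)) = 1/(-62167 - 42592*(-50355)) = 1/(-62167 + 2144720160) = 1/2144657993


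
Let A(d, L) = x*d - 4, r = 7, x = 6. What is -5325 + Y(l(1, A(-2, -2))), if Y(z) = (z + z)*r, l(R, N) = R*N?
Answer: -5549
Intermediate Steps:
A(d, L) = -4 + 6*d (A(d, L) = 6*d - 4 = -4 + 6*d)
l(R, N) = N*R
Y(z) = 14*z (Y(z) = (z + z)*7 = (2*z)*7 = 14*z)
-5325 + Y(l(1, A(-2, -2))) = -5325 + 14*((-4 + 6*(-2))*1) = -5325 + 14*((-4 - 12)*1) = -5325 + 14*(-16*1) = -5325 + 14*(-16) = -5325 - 224 = -5549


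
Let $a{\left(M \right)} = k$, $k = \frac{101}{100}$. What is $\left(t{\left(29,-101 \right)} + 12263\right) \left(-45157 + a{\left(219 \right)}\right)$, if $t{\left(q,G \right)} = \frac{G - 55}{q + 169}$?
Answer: $- \frac{166113698377}{300} \approx -5.5371 \cdot 10^{8}$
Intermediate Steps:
$t{\left(q,G \right)} = \frac{-55 + G}{169 + q}$
$k = \frac{101}{100}$ ($k = 101 \cdot \frac{1}{100} = \frac{101}{100} \approx 1.01$)
$a{\left(M \right)} = \frac{101}{100}$
$\left(t{\left(29,-101 \right)} + 12263\right) \left(-45157 + a{\left(219 \right)}\right) = \left(\frac{-55 - 101}{169 + 29} + 12263\right) \left(-45157 + \frac{101}{100}\right) = \left(\frac{1}{198} \left(-156\right) + 12263\right) \left(- \frac{4515599}{100}\right) = \left(- \frac{26}{33} + 12263\right) \left(- \frac{4515599}{100}\right) = \frac{404653}{33} \left(- \frac{4515599}{100}\right) = - \frac{166113698377}{300}$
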